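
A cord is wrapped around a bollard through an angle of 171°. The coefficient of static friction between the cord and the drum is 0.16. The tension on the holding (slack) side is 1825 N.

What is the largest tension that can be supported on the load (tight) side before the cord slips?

At impending slip the capstan equation gives T₂/T₁ = e^{μβ} with β in radians.
β = 171° × π/180 = 2.985 rad.
e^{μβ} = e^{0.16×2.985} = 1.612.
T₂ = T₁ · e^{μβ} = 1825 × 1.612 = 2940 N.

T_max ≈ 2940 N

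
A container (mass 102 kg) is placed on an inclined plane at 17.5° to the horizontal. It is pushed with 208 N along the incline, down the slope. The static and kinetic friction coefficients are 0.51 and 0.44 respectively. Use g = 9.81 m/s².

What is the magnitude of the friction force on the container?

f ≈ 420 N (up the incline)

Normal force: N = m g cos θ = 102 × 9.81 × cos 17.5° = 954.3 N.
The friction needed for equilibrium is m g sin θ + P = 300.9 + 208 = 508.9 N, measured positive up-slope.
The static-friction ceiling is μ_s N = 0.51 × 954.3 = 486.7 N.
Since |508.9| > 486.7 N, static friction cannot hold it; the container slides down the incline and kinetic friction applies: f = μ_k N = 0.44 × 954.3 = 420 N.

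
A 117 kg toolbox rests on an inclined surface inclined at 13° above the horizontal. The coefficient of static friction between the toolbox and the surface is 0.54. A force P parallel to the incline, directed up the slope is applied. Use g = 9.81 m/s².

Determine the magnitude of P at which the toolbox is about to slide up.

At impending motion up the slope, friction acts down-slope at its limit: f = μ_s N.
P is parallel to the surface, so N = m g cos θ = 1120 N.
Along the incline: P = m g sin θ + μ_s N = 258 + 0.54×1120 = 862 N.

P ≈ 862 N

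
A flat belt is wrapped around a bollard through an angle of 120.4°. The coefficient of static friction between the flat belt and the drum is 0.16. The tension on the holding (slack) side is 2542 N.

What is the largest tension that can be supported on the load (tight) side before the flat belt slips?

T_max ≈ 3560 N

At impending slip the capstan equation gives T₂/T₁ = e^{μβ} with β in radians.
β = 120.4° × π/180 = 2.101 rad.
e^{μβ} = e^{0.16×2.101} = 1.4.
T₂ = T₁ · e^{μβ} = 2542 × 1.4 = 3560 N.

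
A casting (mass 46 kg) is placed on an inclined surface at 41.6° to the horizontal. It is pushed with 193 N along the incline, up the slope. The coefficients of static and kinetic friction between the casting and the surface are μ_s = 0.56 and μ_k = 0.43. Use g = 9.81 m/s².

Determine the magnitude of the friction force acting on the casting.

f ≈ 107 N (up the incline)

Perpendicular to the surface, N = m g cos θ = 46·9.81·cos 41.6° = 337.5 N.
The friction needed for equilibrium is m g sin θ − P = 299.6 − 193 = 106.6 N, measured positive up-slope.
The static-friction ceiling is μ_s N = 0.56 × 337.5 = 189 N.
Since |106.6| ≤ 189 N, no slip — friction simply equals what equilibrium demands.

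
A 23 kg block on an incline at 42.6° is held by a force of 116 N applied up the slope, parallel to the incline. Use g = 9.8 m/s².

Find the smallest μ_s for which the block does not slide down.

N = m g cos θ = 165.9 N.
Friction must make up the shortfall along the incline: f = m g sin θ − P = 152.6 − 116 = 36.57 N.
At the threshold f = μ_s N, so μ_s,min = 36.57/165.9 = 0.22.

μ_s,min ≈ 0.22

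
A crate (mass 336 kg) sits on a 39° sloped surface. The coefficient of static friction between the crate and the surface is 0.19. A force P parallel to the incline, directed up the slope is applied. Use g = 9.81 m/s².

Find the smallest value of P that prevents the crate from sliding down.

P_min ≈ 1590 N

The crate tends to slide down (tan θ > μ_s), so at the point of impending slip friction acts up-slope at its limit: f = μ_s N.
P is parallel to the surface, so N = m g cos θ = 2560 N.
Along the incline: P + μ_s N = m g sin θ, so P = 2070 − 0.19×2560 = 1590 N.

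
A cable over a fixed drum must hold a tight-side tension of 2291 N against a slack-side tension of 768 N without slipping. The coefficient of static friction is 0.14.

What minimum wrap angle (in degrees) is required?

T₂/T₁ = e^{μβ} → β = ln(T₂/T₁)/μ.
β = ln(2291/768)/0.14 = 1.093/0.14 = 7.807 rad.
In degrees: β = 7.807 × 180/π = 447°.

β_min ≈ 447°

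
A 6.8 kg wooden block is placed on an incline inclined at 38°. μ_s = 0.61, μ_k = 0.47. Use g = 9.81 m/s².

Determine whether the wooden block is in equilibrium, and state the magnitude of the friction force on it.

N = m g cos θ = 52.6 N.
Down-slope weight component: m g sin θ = 41.1 N.
μ_s N = 32.1 N.
41.1 > 32.1 N, so it slides; kinetic friction f = μ_k N = 0.47×52.6 = 24.7 N.

f ≈ 24.7 N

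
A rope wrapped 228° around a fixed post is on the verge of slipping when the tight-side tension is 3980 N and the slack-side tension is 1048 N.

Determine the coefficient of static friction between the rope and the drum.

μ ≈ 0.335

T₂/T₁ = e^{μβ} → μ = ln(T₂/T₁)/β.
β = 228° = 3.979 rad.
μ = ln(3980/1048)/3.979 = ln(3.798)/3.979 = 0.335.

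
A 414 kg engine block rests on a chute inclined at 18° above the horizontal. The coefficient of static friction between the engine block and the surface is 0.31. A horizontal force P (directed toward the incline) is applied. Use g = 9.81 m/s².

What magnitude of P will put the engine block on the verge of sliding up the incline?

At impending motion up the slope, friction acts down-slope at its limit: f = μ_s N.
Perpendicular to the incline: N = m g cos θ + P sin θ.
Along the incline: P cos θ = m g sin θ + μ_s N = m g sin θ + μ_s (m g cos θ + P sin θ).
Solving, P (cos θ − μ_s sin θ) = m g (sin θ + μ_s cos θ), so P = 414×9.81×(sin 18° + 0.31 cos 18°)/(cos 18° − 0.31 sin 18°) = 4060×0.6038/0.8553 = 2870 N.

P ≈ 2870 N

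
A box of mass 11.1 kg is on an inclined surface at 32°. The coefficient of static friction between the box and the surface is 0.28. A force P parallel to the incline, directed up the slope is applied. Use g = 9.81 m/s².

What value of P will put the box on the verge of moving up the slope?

P ≈ 83.6 N

At impending motion up the slope, friction acts down-slope at its limit: f = μ_s N.
P is parallel to the surface, so N = m g cos θ = 92.3 N.
Along the incline: P = m g sin θ + μ_s N = 57.7 + 0.28×92.3 = 83.6 N.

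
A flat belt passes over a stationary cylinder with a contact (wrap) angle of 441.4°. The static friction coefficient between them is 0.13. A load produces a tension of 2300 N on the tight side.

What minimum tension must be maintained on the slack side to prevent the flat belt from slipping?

T_min ≈ 845 N

Capstan equation at impending slip: T_tight/T_slack = e^{μβ}.
β = 441.4° = 7.704 rad; e^{μβ} = e^{0.13×7.704} = 2.722.
T_slack = T_tight / e^{μβ} = 2300 / 2.722 = 845 N.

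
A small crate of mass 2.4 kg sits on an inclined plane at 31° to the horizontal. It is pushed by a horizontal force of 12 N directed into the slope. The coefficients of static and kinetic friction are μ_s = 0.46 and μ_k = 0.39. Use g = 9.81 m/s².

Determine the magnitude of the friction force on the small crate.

Resolve perpendicular to the incline: N = m g cos θ + P sin θ = 2.4×9.81×cos 31° + 12×sin 31° = 26.36 N.
Parallel to the incline: P cos θ − m g sin θ = 10.29 − 12.13 = -1.84 N; the friction needed to balance this is 1.84 N acting up the slope.
The limit of static friction is μ_s N = 12.13 N.
|f_req| = 1.84 ≤ 12.13 N → the small crate is in equilibrium; friction equals the required value.

f ≈ 1.84 N (up the incline)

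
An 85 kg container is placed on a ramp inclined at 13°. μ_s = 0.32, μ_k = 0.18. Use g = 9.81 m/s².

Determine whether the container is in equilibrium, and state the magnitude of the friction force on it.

N = m g cos θ = 812 N.
Down-slope weight component: m g sin θ = 188 N.
μ_s N = 260 N.
188 ≤ 260 N, so it stays put; friction = 188 N.

f ≈ 188 N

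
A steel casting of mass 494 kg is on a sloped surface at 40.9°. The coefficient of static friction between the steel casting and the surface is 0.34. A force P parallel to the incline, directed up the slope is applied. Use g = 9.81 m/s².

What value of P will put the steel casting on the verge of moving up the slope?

At impending motion up the slope, friction acts down-slope at its limit: f = μ_s N.
P is parallel to the surface, so N = m g cos θ = 3660 N.
Along the incline: P = m g sin θ + μ_s N = 3170 + 0.34×3660 = 4420 N.

P ≈ 4420 N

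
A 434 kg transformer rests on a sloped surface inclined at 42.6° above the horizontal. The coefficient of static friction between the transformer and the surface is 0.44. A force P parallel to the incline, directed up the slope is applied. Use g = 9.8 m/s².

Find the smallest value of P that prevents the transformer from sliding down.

P_min ≈ 1500 N

The transformer tends to slide down (tan θ > μ_s), so at the point of impending slip friction acts up-slope at its limit: f = μ_s N.
P is parallel to the surface, so N = m g cos θ = 3130 N.
Along the incline: P + μ_s N = m g sin θ, so P = 2880 − 0.44×3130 = 1500 N.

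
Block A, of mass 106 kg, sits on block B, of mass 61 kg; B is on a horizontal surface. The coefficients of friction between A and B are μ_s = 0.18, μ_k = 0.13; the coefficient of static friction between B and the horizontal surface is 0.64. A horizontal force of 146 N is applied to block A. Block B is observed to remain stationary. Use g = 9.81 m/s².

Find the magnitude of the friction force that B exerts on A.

Normal force at the A–B interface: N₁ = m_A g = 1040 N.
Maximum static friction on A from B: μ_s N₁ = 0.18×1040 = 187.2 N.
Since P = 146 N ≤ 187.2 N, A does not slip on B; friction on A equals P = 146 N.
B experiences an equal 146 N forward from A (third law). B is in equilibrium, so the floor supplies f₂ = 146 N of static friction (limit μ_s(m_A+m_B)g = 1048 N, not exceeded).

f ≈ 146 N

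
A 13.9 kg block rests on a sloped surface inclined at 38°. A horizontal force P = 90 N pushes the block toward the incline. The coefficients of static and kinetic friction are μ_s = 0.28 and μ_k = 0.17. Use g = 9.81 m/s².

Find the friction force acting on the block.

The horizontal push has a component P sin θ into the surface, so N = m g cos θ + P sin θ = 107.5 + 55.41 = 162.9 N.
Along the incline, the net driving force (taking up-slope positive) is P cos θ − m g sin θ = 70.92 − 83.95 = -13.03 N, so equilibrium requires friction f = 13.03 N (up-slope).
The limit of static friction is μ_s N = 45.6 N.
Since 13.03 N is within the 45.6 N limit, the block stays put and friction is exactly 13 N.

f ≈ 13 N (up the incline)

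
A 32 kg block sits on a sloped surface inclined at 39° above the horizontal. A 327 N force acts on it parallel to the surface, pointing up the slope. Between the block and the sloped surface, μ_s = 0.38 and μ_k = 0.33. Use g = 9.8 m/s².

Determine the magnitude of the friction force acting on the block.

Normal force: N = m g cos θ = 32 × 9.8 × cos 39° = 243.7 N.
Parallel to the incline, ΣF = 0 gives f = m g sin θ − P = 197.4 − 327 = -129.6 N (up-slope positive).
Static friction can supply at most μ_s N = 92.61 N.
Since |-129.6| > 92.61 N, static friction cannot hold it; the block slides up the incline and kinetic friction applies: f = μ_k N = 0.33 × 243.7 = 80.4 N.

f ≈ 80.4 N (down the incline)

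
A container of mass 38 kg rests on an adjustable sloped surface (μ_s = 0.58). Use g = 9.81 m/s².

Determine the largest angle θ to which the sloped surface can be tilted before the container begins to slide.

At the slip threshold, m g sin θ = μ_s · m g cos θ, so tan θ = μ_s.
θ_max = arctan(0.58) = 30.1°.

θ_max ≈ 30.1°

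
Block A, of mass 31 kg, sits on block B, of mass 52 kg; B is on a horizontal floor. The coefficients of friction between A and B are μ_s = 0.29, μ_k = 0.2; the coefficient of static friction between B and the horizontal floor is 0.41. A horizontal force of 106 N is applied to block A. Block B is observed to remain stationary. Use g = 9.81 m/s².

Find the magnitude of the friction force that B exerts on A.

The normal force B exerts on A is simply A's weight, N₁ = 304.1 N.
So the A–B interface can sustain at most μ_s N₁ = 88.19 N of static friction.
P = 106 N exceeds that limit, so A slips over B and the interface friction becomes kinetic: f₁ = μ_k N₁ = 0.2×304.1 = 60.8 N.
By Newton's third law B feels 60.8 N forward from A. With B stationary, the floor's static friction on B balances it: f₂ = 60.8 N (well within μ_s(m_A+m_B)g = 333.8 N).

f ≈ 60.8 N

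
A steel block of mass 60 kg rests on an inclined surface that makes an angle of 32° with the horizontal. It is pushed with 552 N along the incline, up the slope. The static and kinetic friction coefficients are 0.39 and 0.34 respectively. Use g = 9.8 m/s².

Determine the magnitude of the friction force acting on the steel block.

f ≈ 170 N (down the incline)

The normal reaction is N = m g cos θ = 498.7 N.
For equilibrium along the incline the friction force must supply f = m g sin θ − P = 311.6 − 552 = -240.4 N (positive meaning up-slope).
The static-friction ceiling is μ_s N = 0.39 × 498.7 = 194.5 N.
|-240.4| exceeds 194.5 N, so the steel block slips up-slope; friction is kinetic, f = μ_k N = 0.34×498.7 = 170 N.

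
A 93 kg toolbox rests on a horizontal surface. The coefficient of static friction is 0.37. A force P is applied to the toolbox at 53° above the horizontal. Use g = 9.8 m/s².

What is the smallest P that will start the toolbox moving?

P ≈ 376 N

N = m g − P sin α (the pull lifts the toolbox).
At impending slip, P cos α = μ_s N = μ_s (m g − P sin α).
Solving: P (cos α + μ_s sin α) = μ_s m g → P = 0.37×911/(cos 53° + 0.37 sin 53°) = 337/0.8973 = 376 N.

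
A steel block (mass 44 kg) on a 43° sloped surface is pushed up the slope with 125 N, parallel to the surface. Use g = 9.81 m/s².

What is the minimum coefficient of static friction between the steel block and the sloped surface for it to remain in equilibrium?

N = m g cos θ = 315.7 N.
Friction must make up the shortfall along the incline: f = m g sin θ − P = 294.4 − 125 = 169.4 N.
At the threshold f = μ_s N, so μ_s,min = 169.4/315.7 = 0.537.

μ_s,min ≈ 0.537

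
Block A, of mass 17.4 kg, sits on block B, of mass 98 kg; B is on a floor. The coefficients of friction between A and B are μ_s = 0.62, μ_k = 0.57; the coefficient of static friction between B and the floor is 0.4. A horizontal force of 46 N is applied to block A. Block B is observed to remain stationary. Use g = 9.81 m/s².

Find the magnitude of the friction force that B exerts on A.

Between the blocks, N₁ = m_A g = 170.7 N.
So the A–B interface can sustain at most μ_s N₁ = 105.8 N of static friction.
P = 46 N is within that limit, so A and B move together (both at rest); the A–B friction is simply f₁ = P = 46 N.
By Newton's third law B feels 46 N forward from A. With B stationary, the floor's static friction on B balances it: f₂ = 46 N (well within μ_s(m_A+m_B)g = 452.8 N).

f ≈ 46 N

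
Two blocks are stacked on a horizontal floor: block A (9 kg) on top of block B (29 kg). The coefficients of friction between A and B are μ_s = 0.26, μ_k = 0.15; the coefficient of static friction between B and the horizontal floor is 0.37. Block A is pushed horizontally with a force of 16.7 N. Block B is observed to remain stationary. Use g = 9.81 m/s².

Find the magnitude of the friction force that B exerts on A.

Between the blocks, N₁ = m_A g = 88.29 N.
Maximum static friction on A from B: μ_s N₁ = 0.26×88.29 = 22.96 N.
Since P = 16.7 N ≤ 22.96 N, A does not slip on B; friction on A equals P = 16.7 N.
B experiences an equal 16.7 N forward from A (third law). B is in equilibrium, so the floor supplies f₂ = 16.7 N of static friction (limit μ_s(m_A+m_B)g = 137.9 N, not exceeded).

f ≈ 16.7 N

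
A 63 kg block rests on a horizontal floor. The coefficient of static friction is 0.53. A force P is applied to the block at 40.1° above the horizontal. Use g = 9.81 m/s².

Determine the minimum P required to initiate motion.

N = m g − P sin α (the pull lifts the block).
At impending slip, P cos α = μ_s N = μ_s (m g − P sin α).
Solving: P (cos α + μ_s sin α) = μ_s m g → P = 0.53×618/(cos 40.1° + 0.53 sin 40.1°) = 328/1.106 = 296 N.

P ≈ 296 N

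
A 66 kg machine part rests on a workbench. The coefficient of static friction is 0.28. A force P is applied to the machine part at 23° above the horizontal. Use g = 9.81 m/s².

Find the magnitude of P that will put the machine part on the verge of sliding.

N = m g − P sin α (the pull lifts the machine part).
At impending slip, P cos α = μ_s N = μ_s (m g − P sin α).
Solving: P (cos α + μ_s sin α) = μ_s m g → P = 0.28×647/(cos 23° + 0.28 sin 23°) = 181/1.03 = 176 N.

P ≈ 176 N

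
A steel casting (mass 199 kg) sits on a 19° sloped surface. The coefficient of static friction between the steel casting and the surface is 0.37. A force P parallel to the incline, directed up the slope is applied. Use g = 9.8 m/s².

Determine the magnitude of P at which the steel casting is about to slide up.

At impending motion up the slope, friction acts down-slope at its limit: f = μ_s N.
P is parallel to the surface, so N = m g cos θ = 1840 N.
Along the incline: P = m g sin θ + μ_s N = 635 + 0.37×1840 = 1320 N.

P ≈ 1320 N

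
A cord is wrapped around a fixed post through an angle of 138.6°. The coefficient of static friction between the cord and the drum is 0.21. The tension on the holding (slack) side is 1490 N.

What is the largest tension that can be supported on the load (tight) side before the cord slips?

T_max ≈ 2480 N

At impending slip the capstan equation gives T₂/T₁ = e^{μβ} with β in radians.
β = 138.6° × π/180 = 2.419 rad.
e^{μβ} = e^{0.21×2.419} = 1.662.
T₂ = T₁ · e^{μβ} = 1490 × 1.662 = 2480 N.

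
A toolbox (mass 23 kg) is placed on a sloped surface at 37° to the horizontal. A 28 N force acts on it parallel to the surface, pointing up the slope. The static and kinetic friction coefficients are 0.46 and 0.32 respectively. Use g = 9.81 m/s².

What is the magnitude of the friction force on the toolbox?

The normal reaction is N = m g cos θ = 180.2 N.
Parallel to the incline, ΣF = 0 gives f = m g sin θ − P = 135.8 − 28 = 107.8 N (up-slope positive).
Static friction can supply at most μ_s N = 82.89 N.
|107.8| exceeds 82.89 N, so the toolbox slips down-slope; friction is kinetic, f = μ_k N = 0.32×180.2 = 57.7 N.

f ≈ 57.7 N (up the incline)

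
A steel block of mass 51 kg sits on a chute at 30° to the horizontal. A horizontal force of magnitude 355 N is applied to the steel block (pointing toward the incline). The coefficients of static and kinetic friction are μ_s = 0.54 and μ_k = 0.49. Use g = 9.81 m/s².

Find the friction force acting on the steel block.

Normal direction: N = m g cos θ + P sin θ = 610.8 N.
Along the incline, the net driving force (taking up-slope positive) is P cos θ − m g sin θ = 307.4 − 250.2 = 57.28 N, so equilibrium requires friction f = -57.28 N (down-slope).
The limit of static friction is μ_s N = 329.8 N.
Since 57.28 N is within the 329.8 N limit, the steel block stays put and friction is exactly 57.3 N.

f ≈ 57.3 N (down the incline)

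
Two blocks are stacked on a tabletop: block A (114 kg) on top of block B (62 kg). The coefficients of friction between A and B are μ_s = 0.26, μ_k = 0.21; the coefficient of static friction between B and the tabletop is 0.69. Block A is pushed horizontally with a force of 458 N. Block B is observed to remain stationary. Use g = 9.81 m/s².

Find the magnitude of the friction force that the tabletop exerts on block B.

f ≈ 235 N

Between the blocks, N₁ = m_A g = 1118 N.
Maximum static friction on A from B: μ_s N₁ = 0.26×1118 = 290.8 N.
Since P = 458 N > 290.8 N, A slides on B; the A–B friction is kinetic: f₁ = μ_k N₁ = 0.21×1118 = 235 N.
B experiences an equal 235 N forward from A (third law). B is in equilibrium, so the floor supplies f₂ = 235 N of static friction (limit μ_s(m_A+m_B)g = 1191 N, not exceeded).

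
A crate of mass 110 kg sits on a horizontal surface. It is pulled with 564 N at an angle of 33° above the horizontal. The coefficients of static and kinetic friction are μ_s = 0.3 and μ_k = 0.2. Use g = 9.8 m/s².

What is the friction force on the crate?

N = m g − P sin α = 1078 − 564×sin 33° = 770.8 N.
The horizontal driving force is P cos α = 473 N, so equilibrium needs friction f = 473 N.
The static-friction limit is μ_s N = 231.2 N.
The required friction exceeds μ_s N, so the crate moves and f = μ_k N = 154 N.

f ≈ 154 N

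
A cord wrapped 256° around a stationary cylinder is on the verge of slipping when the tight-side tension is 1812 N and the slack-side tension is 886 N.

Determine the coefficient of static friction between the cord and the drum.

μ ≈ 0.16

T₂/T₁ = e^{μβ} → μ = ln(T₂/T₁)/β.
β = 256° = 4.468 rad.
μ = ln(1812/886)/4.468 = ln(2.045)/4.468 = 0.16.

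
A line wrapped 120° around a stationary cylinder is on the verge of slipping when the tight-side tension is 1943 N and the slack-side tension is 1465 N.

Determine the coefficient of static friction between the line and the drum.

μ ≈ 0.135

T₂/T₁ = e^{μβ} → μ = ln(T₂/T₁)/β.
β = 120° = 2.094 rad.
μ = ln(1943/1465)/2.094 = ln(1.326)/2.094 = 0.135.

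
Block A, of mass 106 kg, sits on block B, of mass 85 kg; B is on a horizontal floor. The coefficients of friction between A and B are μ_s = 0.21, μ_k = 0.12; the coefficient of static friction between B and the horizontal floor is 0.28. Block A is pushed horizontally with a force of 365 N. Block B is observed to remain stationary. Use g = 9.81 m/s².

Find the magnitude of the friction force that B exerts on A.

Normal force at the A–B interface: N₁ = m_A g = 1040 N.
So the A–B interface can sustain at most μ_s N₁ = 218.4 N of static friction.
Since P = 365 N > 218.4 N, A slides on B; the A–B friction is kinetic: f₁ = μ_k N₁ = 0.12×1040 = 125 N.
By Newton's third law B feels 125 N forward from A. With B stationary, the floor's static friction on B balances it: f₂ = 125 N (well within μ_s(m_A+m_B)g = 524.6 N).

f ≈ 125 N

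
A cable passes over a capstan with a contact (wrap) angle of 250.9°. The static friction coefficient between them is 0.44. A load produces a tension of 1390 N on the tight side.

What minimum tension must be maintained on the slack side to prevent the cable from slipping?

Capstan equation at impending slip: T_tight/T_slack = e^{μβ}.
β = 250.9° = 4.379 rad; e^{μβ} = e^{0.44×4.379} = 6.867.
T_slack = T_tight / e^{μβ} = 1390 / 6.867 = 202 N.

T_min ≈ 202 N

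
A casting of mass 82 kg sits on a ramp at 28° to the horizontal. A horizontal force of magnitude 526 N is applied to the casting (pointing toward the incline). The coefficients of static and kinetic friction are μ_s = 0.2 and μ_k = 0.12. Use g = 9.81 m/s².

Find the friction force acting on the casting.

f ≈ 86.8 N (down the incline)

The horizontal push has a component P sin θ into the surface, so N = m g cos θ + P sin θ = 710.3 + 246.9 = 957.2 N.
Along the incline, the net driving force (taking up-slope positive) is P cos θ − m g sin θ = 464.4 − 377.7 = 86.78 N, so equilibrium requires friction f = -86.78 N (down-slope).
Maximum static friction: μ_s N = 0.2 × 957.2 = 191.4 N.
Since 86.78 N is within the 191.4 N limit, the casting stays put and friction is exactly 86.8 N.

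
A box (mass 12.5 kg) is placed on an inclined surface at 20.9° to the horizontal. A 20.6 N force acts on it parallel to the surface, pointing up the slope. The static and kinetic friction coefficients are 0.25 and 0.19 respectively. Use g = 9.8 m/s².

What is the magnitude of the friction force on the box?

f ≈ 23.1 N (up the incline)

Normal force: N = m g cos θ = 12.5 × 9.8 × cos 20.9° = 114.4 N.
For equilibrium along the incline the friction force must supply f = m g sin θ − P = 43.7 − 20.6 = 23.1 N (positive meaning up-slope).
Static friction can supply at most μ_s N = 28.61 N.
Since |23.1| ≤ 28.61 N, the box remains in static equilibrium and friction takes exactly the required value.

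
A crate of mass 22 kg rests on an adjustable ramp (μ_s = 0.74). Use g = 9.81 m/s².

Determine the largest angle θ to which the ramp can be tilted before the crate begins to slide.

θ_max ≈ 36.5°

At the slip threshold, m g sin θ = μ_s · m g cos θ, so tan θ = μ_s.
θ_max = arctan(0.74) = 36.5°.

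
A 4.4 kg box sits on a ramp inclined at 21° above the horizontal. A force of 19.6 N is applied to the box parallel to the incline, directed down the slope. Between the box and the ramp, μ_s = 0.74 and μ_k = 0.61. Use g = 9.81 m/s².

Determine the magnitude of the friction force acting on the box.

Normal force: N = m g cos θ = 4.4 × 9.81 × cos 21° = 40.3 N.
The friction needed for equilibrium is m g sin θ + P = 15.47 + 19.6 = 35.07 N, measured positive up-slope.
Static friction can supply at most μ_s N = 29.82 N.
Since |35.07| > 29.82 N, static friction cannot hold it; the box slides down the incline and kinetic friction applies: f = μ_k N = 0.61 × 40.3 = 24.6 N.

f ≈ 24.6 N (up the incline)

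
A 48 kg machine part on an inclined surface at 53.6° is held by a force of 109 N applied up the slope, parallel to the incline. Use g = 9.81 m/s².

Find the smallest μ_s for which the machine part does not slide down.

μ_s,min ≈ 0.966

N = m g cos θ = 279.4 N.
Friction must make up the shortfall along the incline: f = m g sin θ − P = 379 − 109 = 270 N.
At the threshold f = μ_s N, so μ_s,min = 270/279.4 = 0.966.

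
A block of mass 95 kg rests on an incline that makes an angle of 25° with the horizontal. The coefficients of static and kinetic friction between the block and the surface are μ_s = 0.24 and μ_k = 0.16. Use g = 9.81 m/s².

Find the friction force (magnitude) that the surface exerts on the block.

Normal force: N = m g cos θ = 95 × 9.81 × cos 25° = 844.6 N.
For equilibrium along the incline, friction must balance the weight component: f = m g sin θ = 393.9 N up the slope.
Static friction can supply at most μ_s N = 202.7 N.
Since |393.9| > 202.7 N, static friction cannot hold it; the block slides down the incline and kinetic friction applies: f = μ_k N = 0.16 × 844.6 = 135 N.

f ≈ 135 N (up the incline)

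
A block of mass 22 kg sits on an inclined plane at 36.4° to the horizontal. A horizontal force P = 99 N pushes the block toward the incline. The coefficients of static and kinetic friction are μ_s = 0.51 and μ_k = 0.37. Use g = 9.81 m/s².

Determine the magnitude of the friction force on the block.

f ≈ 48.4 N (up the incline)

Normal direction: N = m g cos θ + P sin θ = 232.5 N.
Parallel to the incline: P cos θ − m g sin θ = 79.68 − 128.1 = -48.39 N; the friction needed to balance this is 48.39 N acting up the slope.
The limit of static friction is μ_s N = 118.6 N.
|f_req| = 48.39 ≤ 118.6 N → the block is in equilibrium; friction equals the required value.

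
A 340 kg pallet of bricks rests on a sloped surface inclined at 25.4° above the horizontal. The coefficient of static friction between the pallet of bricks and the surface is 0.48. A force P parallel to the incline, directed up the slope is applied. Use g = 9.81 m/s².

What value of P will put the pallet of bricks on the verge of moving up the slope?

P ≈ 2880 N

At impending motion up the slope, friction acts down-slope at its limit: f = μ_s N.
P is parallel to the surface, so N = m g cos θ = 3010 N.
Along the incline: P = m g sin θ + μ_s N = 1430 + 0.48×3010 = 2880 N.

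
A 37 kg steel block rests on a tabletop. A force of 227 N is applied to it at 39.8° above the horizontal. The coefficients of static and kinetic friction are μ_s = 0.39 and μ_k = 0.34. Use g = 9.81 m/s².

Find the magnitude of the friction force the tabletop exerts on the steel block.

N = m g − P sin α = 363 − 227×sin 39.8° = 217.7 N.
The horizontal driving force is P cos α = 174.4 N, so equilibrium needs friction f = 174.4 N.
The static-friction limit is μ_s N = 84.89 N.
174.4 > 84.89 N → the steel block slides; f = μ_k N = 0.34×217.7 = 74 N.

f ≈ 74 N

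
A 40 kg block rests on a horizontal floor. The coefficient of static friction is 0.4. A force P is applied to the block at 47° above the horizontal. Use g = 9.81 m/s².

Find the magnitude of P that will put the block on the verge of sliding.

N = m g − P sin α (the pull lifts the block).
At impending slip, P cos α = μ_s N = μ_s (m g − P sin α).
Solving: P (cos α + μ_s sin α) = μ_s m g → P = 0.4×392/(cos 47° + 0.4 sin 47°) = 157/0.9745 = 161 N.

P ≈ 161 N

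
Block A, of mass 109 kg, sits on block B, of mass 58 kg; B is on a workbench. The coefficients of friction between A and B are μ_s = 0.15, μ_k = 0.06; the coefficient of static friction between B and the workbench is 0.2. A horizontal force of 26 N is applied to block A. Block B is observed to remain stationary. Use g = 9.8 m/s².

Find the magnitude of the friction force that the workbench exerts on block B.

Between the blocks, N₁ = m_A g = 1068 N.
So the A–B interface can sustain at most μ_s N₁ = 160.2 N of static friction.
Since P = 26 N ≤ 160.2 N, A does not slip on B; friction on A equals P = 26 N.
B experiences an equal 26 N forward from A (third law). B is in equilibrium, so the floor supplies f₂ = 26 N of static friction (limit μ_s(m_A+m_B)g = 327.3 N, not exceeded).

f ≈ 26 N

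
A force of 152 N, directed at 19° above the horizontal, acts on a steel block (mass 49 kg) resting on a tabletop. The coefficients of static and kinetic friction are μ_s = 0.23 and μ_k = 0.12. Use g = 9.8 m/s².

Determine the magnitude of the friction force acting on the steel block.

f ≈ 51.7 N

The vertical component of P reduces the normal force: N = m g − P sin α = 480.2 − 49.49 = 430.7 N.
The horizontal driving force is P cos α = 143.7 N, so equilibrium needs friction f = 143.7 N.
μ_s N = 0.23 × 430.7 = 99.06 N.
The required friction exceeds μ_s N, so the steel block moves and f = μ_k N = 51.7 N.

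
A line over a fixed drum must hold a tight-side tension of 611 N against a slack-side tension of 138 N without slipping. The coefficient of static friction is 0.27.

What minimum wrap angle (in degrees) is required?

T₂/T₁ = e^{μβ} → β = ln(T₂/T₁)/μ.
β = ln(611/138)/0.27 = 1.488/0.27 = 5.511 rad.
In degrees: β = 5.511 × 180/π = 316°.

β_min ≈ 316°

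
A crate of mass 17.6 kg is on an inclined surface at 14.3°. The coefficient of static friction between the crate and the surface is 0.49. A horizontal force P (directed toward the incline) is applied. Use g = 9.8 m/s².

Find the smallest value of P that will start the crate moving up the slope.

At impending motion up the slope, friction acts down-slope at its limit: f = μ_s N.
Perpendicular to the incline: N = m g cos θ + P sin θ.
Along the incline: P cos θ = m g sin θ + μ_s N = m g sin θ + μ_s (m g cos θ + P sin θ).
Solving, P (cos θ − μ_s sin θ) = m g (sin θ + μ_s cos θ), so P = 17.6×9.8×(sin 14.3° + 0.49 cos 14.3°)/(cos 14.3° − 0.49 sin 14.3°) = 172×0.7218/0.848 = 147 N.

P ≈ 147 N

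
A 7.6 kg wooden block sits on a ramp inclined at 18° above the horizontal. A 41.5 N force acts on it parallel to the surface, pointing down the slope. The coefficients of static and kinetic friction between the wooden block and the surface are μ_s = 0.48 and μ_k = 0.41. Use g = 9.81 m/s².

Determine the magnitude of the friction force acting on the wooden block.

f ≈ 29.1 N (up the incline)

Perpendicular to the surface, N = m g cos θ = 7.6·9.81·cos 18° = 70.91 N.
The friction needed for equilibrium is m g sin θ + P = 23.04 + 41.5 = 64.54 N, measured positive up-slope.
Maximum static friction available: μ_s N = 0.48 × 70.91 = 34.04 N.
|64.54| exceeds 34.04 N, so the wooden block slips down-slope; friction is kinetic, f = μ_k N = 0.41×70.91 = 29.1 N.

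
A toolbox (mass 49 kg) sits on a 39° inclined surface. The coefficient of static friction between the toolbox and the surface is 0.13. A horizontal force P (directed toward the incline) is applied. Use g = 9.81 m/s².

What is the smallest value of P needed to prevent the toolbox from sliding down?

P_min ≈ 296 N

The toolbox tends to slide down (tan θ > μ_s), so at the point of impending slip friction acts up-slope at its limit: f = μ_s N.
Perpendicular to the incline: N = m g cos θ + P sin θ.
Along the incline: P cos θ + μ_s N = m g sin θ, i.e. P cos θ + μ_s (m g cos θ + P sin θ) = m g sin θ.
Solving, P (cos θ + μ_s sin θ) = m g (sin θ − μ_s cos θ), so P = 481×0.5283/0.859 = 296 N.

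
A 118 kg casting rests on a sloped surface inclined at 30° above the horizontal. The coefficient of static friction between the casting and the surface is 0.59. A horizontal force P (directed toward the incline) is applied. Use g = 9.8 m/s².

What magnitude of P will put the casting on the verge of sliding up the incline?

At impending motion up the slope, friction acts down-slope at its limit: f = μ_s N.
Perpendicular to the incline: N = m g cos θ + P sin θ.
Along the incline: P cos θ = m g sin θ + μ_s N = m g sin θ + μ_s (m g cos θ + P sin θ).
Solving, P (cos θ − μ_s sin θ) = m g (sin θ + μ_s cos θ), so P = 118×9.8×(sin 30° + 0.59 cos 30°)/(cos 30° − 0.59 sin 30°) = 1160×1.011/0.571 = 2050 N.

P ≈ 2050 N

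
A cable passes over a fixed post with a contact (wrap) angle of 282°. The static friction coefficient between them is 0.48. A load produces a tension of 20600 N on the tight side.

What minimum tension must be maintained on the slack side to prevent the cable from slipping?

T_min ≈ 1940 N

Capstan equation at impending slip: T_tight/T_slack = e^{μβ}.
β = 282° = 4.922 rad; e^{μβ} = e^{0.48×4.922} = 10.62.
T_slack = T_tight / e^{μβ} = 20600 / 10.62 = 1940 N.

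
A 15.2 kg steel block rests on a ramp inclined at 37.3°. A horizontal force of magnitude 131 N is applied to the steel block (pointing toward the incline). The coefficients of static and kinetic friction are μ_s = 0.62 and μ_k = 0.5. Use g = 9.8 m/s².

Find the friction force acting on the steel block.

f ≈ 13.9 N (down the incline)

Resolve perpendicular to the incline: N = m g cos θ + P sin θ = 15.2×9.8×cos 37.3° + 131×sin 37.3° = 197.9 N.
Along the incline, the net driving force (taking up-slope positive) is P cos θ − m g sin θ = 104.2 − 90.27 = 13.94 N, so equilibrium requires friction f = -13.94 N (down-slope).
The limit of static friction is μ_s N = 122.7 N.
Since 13.94 N is within the 122.7 N limit, the steel block stays put and friction is exactly 13.9 N.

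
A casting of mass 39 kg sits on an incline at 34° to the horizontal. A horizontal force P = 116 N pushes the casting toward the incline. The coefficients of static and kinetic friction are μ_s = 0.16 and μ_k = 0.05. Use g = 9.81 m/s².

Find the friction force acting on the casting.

The horizontal push has a component P sin θ into the surface, so N = m g cos θ + P sin θ = 317.2 + 64.87 = 382 N.
Parallel to the incline: P cos θ − m g sin θ = 96.17 − 213.9 = -117.8 N; the friction needed to balance this is 117.8 N acting up the slope.
The limit of static friction is μ_s N = 61.13 N.
The required 117.8 N exceeds the static limit, so the casting slides down-slope and f = μ_k N = 0.05×382 = 19.1 N.

f ≈ 19.1 N (up the incline)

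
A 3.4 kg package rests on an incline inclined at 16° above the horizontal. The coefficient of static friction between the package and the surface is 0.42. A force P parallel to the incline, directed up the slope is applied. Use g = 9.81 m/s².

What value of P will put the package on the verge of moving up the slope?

P ≈ 22.7 N

At impending motion up the slope, friction acts down-slope at its limit: f = μ_s N.
P is parallel to the surface, so N = m g cos θ = 32.1 N.
Along the incline: P = m g sin θ + μ_s N = 9.19 + 0.42×32.1 = 22.7 N.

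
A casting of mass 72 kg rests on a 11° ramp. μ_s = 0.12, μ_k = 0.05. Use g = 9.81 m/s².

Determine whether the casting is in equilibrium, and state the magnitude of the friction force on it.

N = m g cos θ = 693 N.
Down-slope weight component: m g sin θ = 135 N.
μ_s N = 83.2 N.
135 > 83.2 N, so it slides; kinetic friction f = μ_k N = 0.05×693 = 34.7 N.

f ≈ 34.7 N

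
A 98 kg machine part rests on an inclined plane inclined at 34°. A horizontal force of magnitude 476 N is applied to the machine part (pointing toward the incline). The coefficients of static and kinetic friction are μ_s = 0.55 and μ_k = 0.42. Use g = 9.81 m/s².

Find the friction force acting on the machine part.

f ≈ 143 N (up the incline)

Resolve perpendicular to the incline: N = m g cos θ + P sin θ = 98×9.81×cos 34° + 476×sin 34° = 1063 N.
Along the incline, the net driving force (taking up-slope positive) is P cos θ − m g sin θ = 394.6 − 537.6 = -143 N, so equilibrium requires friction f = 143 N (up-slope).
The limit of static friction is μ_s N = 584.8 N.
Since 143 N is within the 584.8 N limit, the machine part stays put and friction is exactly 143 N.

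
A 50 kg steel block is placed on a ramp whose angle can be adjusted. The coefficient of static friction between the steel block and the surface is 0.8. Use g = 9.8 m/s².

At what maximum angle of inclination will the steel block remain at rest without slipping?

θ_max ≈ 38.7°

At the slip threshold, m g sin θ = μ_s · m g cos θ, so tan θ = μ_s.
θ_max = arctan(0.8) = 38.7°.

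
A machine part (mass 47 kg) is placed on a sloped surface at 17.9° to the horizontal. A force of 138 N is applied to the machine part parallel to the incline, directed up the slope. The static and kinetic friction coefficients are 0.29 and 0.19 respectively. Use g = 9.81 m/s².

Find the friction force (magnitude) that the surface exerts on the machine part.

f ≈ 3.71 N (up the incline)

Perpendicular to the surface, N = m g cos θ = 47·9.81·cos 17.9° = 438.8 N.
Parallel to the incline, ΣF = 0 gives f = m g sin θ − P = 141.7 − 138 = 3.713 N (up-slope positive).
Static friction can supply at most μ_s N = 127.2 N.
Since |3.713| ≤ 127.2 N, no slip — friction simply equals what equilibrium demands.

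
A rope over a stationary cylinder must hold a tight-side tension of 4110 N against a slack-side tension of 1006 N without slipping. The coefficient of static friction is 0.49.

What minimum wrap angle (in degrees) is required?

T₂/T₁ = e^{μβ} → β = ln(T₂/T₁)/μ.
β = ln(4110/1006)/0.49 = 1.407/0.49 = 2.872 rad.
In degrees: β = 2.872 × 180/π = 165°.

β_min ≈ 165°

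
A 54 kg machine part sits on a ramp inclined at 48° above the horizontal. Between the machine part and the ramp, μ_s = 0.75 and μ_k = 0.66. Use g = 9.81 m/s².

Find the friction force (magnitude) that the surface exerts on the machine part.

f ≈ 234 N (up the incline)

The normal reaction is N = m g cos θ = 354.5 N.
Along the slope the weight component is m g sin θ = 393.7 N; friction must supply exactly this, acting up-slope.
Maximum static friction available: μ_s N = 0.75 × 354.5 = 265.8 N.
|393.7| exceeds 265.8 N, so the machine part slips down-slope; friction is kinetic, f = μ_k N = 0.66×354.5 = 234 N.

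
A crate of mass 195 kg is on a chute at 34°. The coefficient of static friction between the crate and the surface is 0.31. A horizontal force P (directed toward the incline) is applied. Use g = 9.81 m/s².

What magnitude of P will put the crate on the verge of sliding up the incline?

P ≈ 2380 N

At impending motion up the slope, friction acts down-slope at its limit: f = μ_s N.
Perpendicular to the incline: N = m g cos θ + P sin θ.
Along the incline: P cos θ = m g sin θ + μ_s N = m g sin θ + μ_s (m g cos θ + P sin θ).
Solving, P (cos θ − μ_s sin θ) = m g (sin θ + μ_s cos θ), so P = 195×9.81×(sin 34° + 0.31 cos 34°)/(cos 34° − 0.31 sin 34°) = 1910×0.8162/0.6557 = 2380 N.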